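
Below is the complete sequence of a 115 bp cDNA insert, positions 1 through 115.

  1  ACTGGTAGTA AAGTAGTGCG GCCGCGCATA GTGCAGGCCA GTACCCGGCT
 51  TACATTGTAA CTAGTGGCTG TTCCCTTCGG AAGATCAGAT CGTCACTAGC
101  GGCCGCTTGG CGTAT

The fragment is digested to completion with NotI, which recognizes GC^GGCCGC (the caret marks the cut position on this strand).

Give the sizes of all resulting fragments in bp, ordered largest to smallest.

81, 19, 15 bp

NotI sites (GCGGCCGC) start at positions 18, 99.
NotI cuts after base 2 of each site, so after positions 19, 100.
Linear molecule, 2 cuts → 3 fragments:
  1–19 → 19 bp
  20–100 → 81 bp
  101–115 → 15 bp
Sorted largest to smallest: 81, 19, 15 bp.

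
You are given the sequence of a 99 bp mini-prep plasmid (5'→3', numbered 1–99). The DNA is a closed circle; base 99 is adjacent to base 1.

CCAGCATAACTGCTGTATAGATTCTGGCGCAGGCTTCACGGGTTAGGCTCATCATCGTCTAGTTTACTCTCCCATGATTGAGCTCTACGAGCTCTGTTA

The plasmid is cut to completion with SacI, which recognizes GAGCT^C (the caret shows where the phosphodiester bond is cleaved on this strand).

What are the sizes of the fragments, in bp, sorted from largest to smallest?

SacI sites (GAGCTC) start at positions 80, 89.
SacI cuts after base 5 of each site (before the last base), so after positions 84, 93.
Circular molecule, 2 cuts → 2 fragments:
  85–93 → 9 bp
  94–99 then 1–84 → 6 + 84 = 90 bp
Sorted largest to smallest: 90, 9 bp.

90, 9 bp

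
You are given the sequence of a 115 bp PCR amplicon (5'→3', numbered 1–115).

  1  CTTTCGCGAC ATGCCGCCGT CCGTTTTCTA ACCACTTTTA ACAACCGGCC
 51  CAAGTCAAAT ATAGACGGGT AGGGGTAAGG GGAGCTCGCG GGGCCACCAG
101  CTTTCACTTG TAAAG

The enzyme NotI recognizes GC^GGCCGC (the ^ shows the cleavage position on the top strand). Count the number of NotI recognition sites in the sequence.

No occurrence of GCGGCCGC is present in the sequence.
NotI does not cut: 0 sites.

0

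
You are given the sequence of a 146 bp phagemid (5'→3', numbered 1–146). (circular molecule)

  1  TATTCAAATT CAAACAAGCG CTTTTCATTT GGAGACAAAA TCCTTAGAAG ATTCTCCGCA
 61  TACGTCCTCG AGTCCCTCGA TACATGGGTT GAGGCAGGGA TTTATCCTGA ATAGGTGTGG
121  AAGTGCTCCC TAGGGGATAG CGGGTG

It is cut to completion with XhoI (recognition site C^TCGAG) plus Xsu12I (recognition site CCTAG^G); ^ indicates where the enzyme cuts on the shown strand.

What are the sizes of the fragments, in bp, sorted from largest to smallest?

The XhoI site (CTCGAG) starts at position 67.
XhoI cuts after the first base of each site, so after position 67.
The Xsu12I site (CCTAGG) starts at position 129.
Xsu12I cuts after base 5 of each site (before the last base), so after position 133.
Combined cut positions: 67, 133.
Circular molecule, 2 cuts → 2 fragments:
  68–133 → 66 bp
  134–146 then 1–67 → 13 + 67 = 80 bp
Sorted largest to smallest: 80, 66 bp.

80, 66 bp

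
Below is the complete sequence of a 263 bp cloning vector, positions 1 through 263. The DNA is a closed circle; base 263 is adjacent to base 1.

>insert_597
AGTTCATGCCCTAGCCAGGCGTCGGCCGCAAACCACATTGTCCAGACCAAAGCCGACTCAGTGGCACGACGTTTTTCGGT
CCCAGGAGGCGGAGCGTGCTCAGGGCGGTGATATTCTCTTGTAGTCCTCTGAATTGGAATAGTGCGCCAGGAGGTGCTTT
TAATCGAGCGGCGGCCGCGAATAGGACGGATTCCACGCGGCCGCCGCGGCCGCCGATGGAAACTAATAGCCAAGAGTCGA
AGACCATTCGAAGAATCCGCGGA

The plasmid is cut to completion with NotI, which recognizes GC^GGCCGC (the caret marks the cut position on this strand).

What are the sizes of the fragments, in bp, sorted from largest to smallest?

228, 26, 9 bp

NotI sites (GCGGCCGC) start at positions 171, 197, 206.
NotI cuts after base 2 of each site, so after positions 172, 198, 207.
Circular molecule, 3 cuts → 3 fragments:
  173–198 → 26 bp
  199–207 → 9 bp
  208–263 then 1–172 → 56 + 172 = 228 bp
Sorted largest to smallest: 228, 26, 9 bp.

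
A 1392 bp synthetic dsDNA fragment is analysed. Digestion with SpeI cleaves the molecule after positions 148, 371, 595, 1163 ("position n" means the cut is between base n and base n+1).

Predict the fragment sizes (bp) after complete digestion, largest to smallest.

Linear molecule, 4 cuts → 5 fragments:
  148 − 0 = 148 bp
  371 − 148 = 223 bp
  595 − 371 = 224 bp
  1163 − 595 = 568 bp
  1392 − 1163 = 229 bp
Sorted largest to smallest: 568, 229, 224, 223, 148 bp.

568, 229, 224, 223, 148 bp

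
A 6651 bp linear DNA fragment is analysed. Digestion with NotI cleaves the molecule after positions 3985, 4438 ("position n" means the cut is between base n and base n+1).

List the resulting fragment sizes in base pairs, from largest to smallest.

Linear molecule, 2 cuts → 3 fragments:
  3985 − 0 = 3985 bp
  4438 − 3985 = 453 bp
  6651 − 4438 = 2213 bp
Sorted largest to smallest: 3985, 2213, 453 bp.

3985, 2213, 453 bp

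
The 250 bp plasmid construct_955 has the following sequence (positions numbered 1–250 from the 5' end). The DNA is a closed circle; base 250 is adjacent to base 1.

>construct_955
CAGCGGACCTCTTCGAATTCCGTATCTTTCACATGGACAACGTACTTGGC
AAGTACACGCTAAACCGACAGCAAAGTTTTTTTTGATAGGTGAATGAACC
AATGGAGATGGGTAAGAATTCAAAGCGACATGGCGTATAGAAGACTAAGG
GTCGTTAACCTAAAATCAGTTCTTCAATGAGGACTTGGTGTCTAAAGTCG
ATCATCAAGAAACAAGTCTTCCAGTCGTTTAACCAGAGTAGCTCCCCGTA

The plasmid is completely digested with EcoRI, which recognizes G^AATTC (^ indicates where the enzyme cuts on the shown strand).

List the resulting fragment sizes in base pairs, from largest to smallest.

149, 101 bp

EcoRI sites (GAATTC) start at positions 15, 116.
EcoRI cuts after the first base of each site, so after positions 15, 116.
Circular molecule, 2 cuts → 2 fragments:
  16–116 → 101 bp
  117–250 then 1–15 → 134 + 15 = 149 bp
Sorted largest to smallest: 149, 101 bp.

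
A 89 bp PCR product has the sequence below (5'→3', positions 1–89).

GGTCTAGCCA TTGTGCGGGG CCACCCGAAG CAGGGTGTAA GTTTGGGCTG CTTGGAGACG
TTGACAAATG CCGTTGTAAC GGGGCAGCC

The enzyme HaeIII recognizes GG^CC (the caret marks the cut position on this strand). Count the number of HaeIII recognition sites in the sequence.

GGCC occurs starting at position 19.
HaeIII cuts at 1 site.

1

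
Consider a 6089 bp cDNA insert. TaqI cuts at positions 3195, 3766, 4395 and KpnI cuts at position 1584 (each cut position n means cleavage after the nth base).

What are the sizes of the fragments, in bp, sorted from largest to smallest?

1694, 1611, 1584, 629, 571 bp

Combined cut positions (sorted): 1584, 3195, 3766, 4395.
Linear molecule, 4 cuts → 5 fragments:
  1584 − 0 = 1584 bp
  3195 − 1584 = 1611 bp
  3766 − 3195 = 571 bp
  4395 − 3766 = 629 bp
  6089 − 4395 = 1694 bp
Sorted largest to smallest: 1694, 1611, 1584, 629, 571 bp.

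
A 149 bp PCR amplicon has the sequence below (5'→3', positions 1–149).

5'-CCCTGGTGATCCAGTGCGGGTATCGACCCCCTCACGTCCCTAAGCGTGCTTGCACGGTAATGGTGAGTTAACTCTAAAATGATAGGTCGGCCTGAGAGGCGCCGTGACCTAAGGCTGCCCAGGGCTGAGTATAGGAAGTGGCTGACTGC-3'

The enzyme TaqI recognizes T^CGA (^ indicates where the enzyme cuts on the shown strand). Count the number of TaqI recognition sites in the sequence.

TCGA occurs starting at position 23.
TaqI cuts at 1 site.

1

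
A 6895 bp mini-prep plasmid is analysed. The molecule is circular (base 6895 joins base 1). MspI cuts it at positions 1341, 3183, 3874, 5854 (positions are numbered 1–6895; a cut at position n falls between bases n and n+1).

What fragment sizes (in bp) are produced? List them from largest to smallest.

2382, 1980, 1842, 691 bp

Circular molecule, 4 cuts → 4 fragments:
  3183 − 1341 = 1842 bp
  3874 − 3183 = 691 bp
  5854 − 3874 = 1980 bp
  wrap: 6895 − 5854 + 1341 = 2382 bp
Sorted largest to smallest: 2382, 1980, 1842, 691 bp.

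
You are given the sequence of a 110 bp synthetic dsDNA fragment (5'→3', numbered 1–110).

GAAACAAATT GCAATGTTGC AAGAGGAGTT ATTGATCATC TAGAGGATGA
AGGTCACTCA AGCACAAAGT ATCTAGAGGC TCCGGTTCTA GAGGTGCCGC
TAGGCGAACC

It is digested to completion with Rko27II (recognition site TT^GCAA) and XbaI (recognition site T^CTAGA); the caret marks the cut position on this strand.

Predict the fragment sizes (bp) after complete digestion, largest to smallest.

33, 23, 21, 15, 10, 8 bp

Rko27II sites (TTGCAA) start at positions 9, 17.
Rko27II cuts after base 2 of each site, so after positions 10, 18.
XbaI sites (TCTAGA) start at positions 39, 72, 87.
XbaI cuts after the first base of each site, so after positions 39, 72, 87.
Combined cut positions: 10, 18, 39, 72, 87.
Linear molecule, 5 cuts → 6 fragments:
  1–10 → 10 bp
  11–18 → 8 bp
  19–39 → 21 bp
  40–72 → 33 bp
  73–87 → 15 bp
  88–110 → 23 bp
Sorted largest to smallest: 33, 23, 21, 15, 10, 8 bp.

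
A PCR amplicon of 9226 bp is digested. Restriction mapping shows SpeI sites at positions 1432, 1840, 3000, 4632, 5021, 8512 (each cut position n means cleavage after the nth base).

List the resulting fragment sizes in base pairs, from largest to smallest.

Linear molecule, 6 cuts → 7 fragments:
  1432 − 0 = 1432 bp
  1840 − 1432 = 408 bp
  3000 − 1840 = 1160 bp
  4632 − 3000 = 1632 bp
  5021 − 4632 = 389 bp
  8512 − 5021 = 3491 bp
  9226 − 8512 = 714 bp
Sorted largest to smallest: 3491, 1632, 1432, 1160, 714, 408, 389 bp.

3491, 1632, 1432, 1160, 714, 408, 389 bp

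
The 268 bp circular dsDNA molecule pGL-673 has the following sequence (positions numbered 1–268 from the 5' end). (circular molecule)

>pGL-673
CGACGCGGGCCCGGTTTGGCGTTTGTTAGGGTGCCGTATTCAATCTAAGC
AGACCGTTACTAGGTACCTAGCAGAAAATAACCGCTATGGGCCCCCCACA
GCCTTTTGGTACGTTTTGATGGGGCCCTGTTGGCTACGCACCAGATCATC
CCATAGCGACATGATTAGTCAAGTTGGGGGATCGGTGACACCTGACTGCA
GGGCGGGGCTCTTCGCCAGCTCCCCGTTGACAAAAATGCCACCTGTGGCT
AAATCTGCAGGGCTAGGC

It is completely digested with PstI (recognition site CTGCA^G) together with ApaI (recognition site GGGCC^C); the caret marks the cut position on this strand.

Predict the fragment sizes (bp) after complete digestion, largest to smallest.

82, 74, 59, 33, 20 bp

PstI sites (CTGCAG) start at positions 196, 255.
PstI cuts after base 5 of each site (before the last base), so after positions 200, 259.
ApaI sites (GGGCCC) start at positions 7, 89, 122.
ApaI cuts after base 5 of each site (before the last base), so after positions 11, 93, 126.
Combined cut positions: 11, 93, 126, 200, 259.
Circular molecule, 5 cuts → 5 fragments:
  12–93 → 82 bp
  94–126 → 33 bp
  127–200 → 74 bp
  201–259 → 59 bp
  260–268 then 1–11 → 9 + 11 = 20 bp
Sorted largest to smallest: 82, 74, 59, 33, 20 bp.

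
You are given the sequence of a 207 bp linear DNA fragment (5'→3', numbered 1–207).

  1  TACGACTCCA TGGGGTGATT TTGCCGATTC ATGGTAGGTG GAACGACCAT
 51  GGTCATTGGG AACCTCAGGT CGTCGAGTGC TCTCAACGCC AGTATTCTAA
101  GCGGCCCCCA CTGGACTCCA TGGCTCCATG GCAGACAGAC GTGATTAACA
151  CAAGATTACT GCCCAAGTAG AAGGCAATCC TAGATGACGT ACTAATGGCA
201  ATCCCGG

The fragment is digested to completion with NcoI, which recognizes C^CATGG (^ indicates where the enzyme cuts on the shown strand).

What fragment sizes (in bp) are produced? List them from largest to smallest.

81, 71, 39, 8, 8 bp

NcoI sites (CCATGG) start at positions 8, 47, 118, 126.
NcoI cuts after the first base of each site, so after positions 8, 47, 118, 126.
Linear molecule, 4 cuts → 5 fragments:
  1–8 → 8 bp
  9–47 → 39 bp
  48–118 → 71 bp
  119–126 → 8 bp
  127–207 → 81 bp
Sorted largest to smallest: 81, 71, 39, 8, 8 bp.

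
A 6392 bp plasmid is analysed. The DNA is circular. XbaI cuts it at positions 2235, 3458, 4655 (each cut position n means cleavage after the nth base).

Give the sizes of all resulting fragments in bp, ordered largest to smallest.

3972, 1223, 1197 bp

Circular molecule, 3 cuts → 3 fragments:
  3458 − 2235 = 1223 bp
  4655 − 3458 = 1197 bp
  wrap: 6392 − 4655 + 2235 = 3972 bp
Sorted largest to smallest: 3972, 1223, 1197 bp.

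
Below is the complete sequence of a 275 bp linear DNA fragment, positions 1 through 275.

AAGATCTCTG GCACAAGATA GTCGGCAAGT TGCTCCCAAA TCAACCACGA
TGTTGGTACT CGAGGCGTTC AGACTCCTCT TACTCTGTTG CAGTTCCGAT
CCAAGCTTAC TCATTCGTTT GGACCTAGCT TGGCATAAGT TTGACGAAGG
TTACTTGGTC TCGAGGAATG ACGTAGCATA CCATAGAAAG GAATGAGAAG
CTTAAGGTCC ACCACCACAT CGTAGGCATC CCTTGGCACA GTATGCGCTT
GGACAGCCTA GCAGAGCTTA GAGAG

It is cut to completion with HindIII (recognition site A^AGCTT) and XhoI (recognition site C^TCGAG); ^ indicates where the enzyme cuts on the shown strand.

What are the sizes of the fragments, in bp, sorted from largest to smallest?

77, 59, 57, 44, 38 bp

HindIII sites (AAGCTT) start at positions 103, 198.
HindIII cuts after the first base of each site, so after positions 103, 198.
XhoI sites (CTCGAG) start at positions 59, 160.
XhoI cuts after the first base of each site, so after positions 59, 160.
Combined cut positions: 59, 103, 160, 198.
Linear molecule, 4 cuts → 5 fragments:
  1–59 → 59 bp
  60–103 → 44 bp
  104–160 → 57 bp
  161–198 → 38 bp
  199–275 → 77 bp
Sorted largest to smallest: 77, 59, 57, 44, 38 bp.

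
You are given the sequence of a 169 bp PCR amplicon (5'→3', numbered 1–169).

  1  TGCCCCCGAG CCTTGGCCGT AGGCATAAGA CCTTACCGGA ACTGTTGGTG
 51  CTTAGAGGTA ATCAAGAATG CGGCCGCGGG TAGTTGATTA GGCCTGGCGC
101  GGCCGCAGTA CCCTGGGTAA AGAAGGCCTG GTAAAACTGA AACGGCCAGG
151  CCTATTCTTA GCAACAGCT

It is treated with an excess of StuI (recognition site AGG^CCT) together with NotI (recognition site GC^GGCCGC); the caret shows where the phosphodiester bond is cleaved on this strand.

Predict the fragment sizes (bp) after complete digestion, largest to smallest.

StuI sites (AGGCCT) start at positions 90, 124, 148.
StuI cuts after base 3 of each site, so after positions 92, 126, 150.
NotI sites (GCGGCCGC) start at positions 70, 99.
NotI cuts after base 2 of each site, so after positions 71, 100.
Combined cut positions: 71, 92, 100, 126, 150.
Linear molecule, 5 cuts → 6 fragments:
  1–71 → 71 bp
  72–92 → 21 bp
  93–100 → 8 bp
  101–126 → 26 bp
  127–150 → 24 bp
  151–169 → 19 bp
Sorted largest to smallest: 71, 26, 24, 21, 19, 8 bp.

71, 26, 24, 21, 19, 8 bp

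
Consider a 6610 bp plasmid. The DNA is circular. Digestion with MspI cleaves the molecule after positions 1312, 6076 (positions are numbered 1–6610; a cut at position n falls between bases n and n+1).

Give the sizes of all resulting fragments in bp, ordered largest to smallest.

Circular molecule, 2 cuts → 2 fragments:
  6076 − 1312 = 4764 bp
  wrap: 6610 − 6076 + 1312 = 1846 bp
Sorted largest to smallest: 4764, 1846 bp.

4764, 1846 bp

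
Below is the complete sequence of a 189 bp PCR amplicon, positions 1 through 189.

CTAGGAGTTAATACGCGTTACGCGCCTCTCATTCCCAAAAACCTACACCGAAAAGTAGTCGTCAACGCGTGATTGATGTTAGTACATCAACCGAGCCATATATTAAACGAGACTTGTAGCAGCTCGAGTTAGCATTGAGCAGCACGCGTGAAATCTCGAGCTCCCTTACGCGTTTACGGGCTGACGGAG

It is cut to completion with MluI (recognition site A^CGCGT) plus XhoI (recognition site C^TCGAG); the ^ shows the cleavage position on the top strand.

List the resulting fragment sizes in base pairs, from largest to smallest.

58, 52, 21, 21, 13, 13, 11 bp

MluI sites (ACGCGT) start at positions 13, 65, 144, 168.
MluI cuts after the first base of each site, so after positions 13, 65, 144, 168.
XhoI sites (CTCGAG) start at positions 123, 155.
XhoI cuts after the first base of each site, so after positions 123, 155.
Combined cut positions: 13, 65, 123, 144, 155, 168.
Linear molecule, 6 cuts → 7 fragments:
  1–13 → 13 bp
  14–65 → 52 bp
  66–123 → 58 bp
  124–144 → 21 bp
  145–155 → 11 bp
  156–168 → 13 bp
  169–189 → 21 bp
Sorted largest to smallest: 58, 52, 21, 21, 13, 13, 11 bp.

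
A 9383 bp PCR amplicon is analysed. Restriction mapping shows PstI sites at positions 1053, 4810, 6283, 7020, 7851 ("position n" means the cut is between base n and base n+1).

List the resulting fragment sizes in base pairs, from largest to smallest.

Linear molecule, 5 cuts → 6 fragments:
  1053 − 0 = 1053 bp
  4810 − 1053 = 3757 bp
  6283 − 4810 = 1473 bp
  7020 − 6283 = 737 bp
  7851 − 7020 = 831 bp
  9383 − 7851 = 1532 bp
Sorted largest to smallest: 3757, 1532, 1473, 1053, 831, 737 bp.

3757, 1532, 1473, 1053, 831, 737 bp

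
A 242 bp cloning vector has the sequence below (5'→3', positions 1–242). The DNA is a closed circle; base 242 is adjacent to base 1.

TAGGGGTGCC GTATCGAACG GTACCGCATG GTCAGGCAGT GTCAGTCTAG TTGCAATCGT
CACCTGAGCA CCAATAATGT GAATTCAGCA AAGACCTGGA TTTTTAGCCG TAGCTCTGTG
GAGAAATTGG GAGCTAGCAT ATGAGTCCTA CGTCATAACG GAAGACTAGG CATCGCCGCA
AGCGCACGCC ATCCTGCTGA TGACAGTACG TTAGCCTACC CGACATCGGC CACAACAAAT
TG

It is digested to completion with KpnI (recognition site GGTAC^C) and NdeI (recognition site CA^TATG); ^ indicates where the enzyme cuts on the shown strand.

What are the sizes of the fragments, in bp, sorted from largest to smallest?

The KpnI site (GGTACC) starts at position 20.
KpnI cuts after base 5 of each site (before the last base), so after position 24.
The NdeI site (CATATG) starts at position 138.
NdeI cuts after base 2 of each site, so after position 139.
Combined cut positions: 24, 139.
Circular molecule, 2 cuts → 2 fragments:
  25–139 → 115 bp
  140–242 then 1–24 → 103 + 24 = 127 bp
Sorted largest to smallest: 127, 115 bp.

127, 115 bp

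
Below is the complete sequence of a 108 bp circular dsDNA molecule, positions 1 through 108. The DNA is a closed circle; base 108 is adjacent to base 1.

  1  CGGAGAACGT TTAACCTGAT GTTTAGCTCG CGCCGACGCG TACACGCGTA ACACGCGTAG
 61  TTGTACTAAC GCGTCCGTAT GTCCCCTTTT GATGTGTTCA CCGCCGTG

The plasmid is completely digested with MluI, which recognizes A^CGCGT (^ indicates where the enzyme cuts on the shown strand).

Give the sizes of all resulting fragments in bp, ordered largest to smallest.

MluI sites (ACGCGT) start at positions 36, 44, 53, 69.
MluI cuts after the first base of each site, so after positions 36, 44, 53, 69.
Circular molecule, 4 cuts → 4 fragments:
  37–44 → 8 bp
  45–53 → 9 bp
  54–69 → 16 bp
  70–108 then 1–36 → 39 + 36 = 75 bp
Sorted largest to smallest: 75, 16, 9, 8 bp.

75, 16, 9, 8 bp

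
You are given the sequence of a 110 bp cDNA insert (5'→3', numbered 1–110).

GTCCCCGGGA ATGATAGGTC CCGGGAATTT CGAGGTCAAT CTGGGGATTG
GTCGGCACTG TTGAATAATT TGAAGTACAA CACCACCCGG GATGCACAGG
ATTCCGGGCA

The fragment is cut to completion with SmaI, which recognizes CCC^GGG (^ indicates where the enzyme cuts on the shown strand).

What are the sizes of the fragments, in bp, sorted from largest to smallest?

SmaI sites (CCCGGG) start at positions 4, 20, 86.
SmaI cuts after base 3 of each site, so after positions 6, 22, 88.
Linear molecule, 3 cuts → 4 fragments:
  1–6 → 6 bp
  7–22 → 16 bp
  23–88 → 66 bp
  89–110 → 22 bp
Sorted largest to smallest: 66, 22, 16, 6 bp.

66, 22, 16, 6 bp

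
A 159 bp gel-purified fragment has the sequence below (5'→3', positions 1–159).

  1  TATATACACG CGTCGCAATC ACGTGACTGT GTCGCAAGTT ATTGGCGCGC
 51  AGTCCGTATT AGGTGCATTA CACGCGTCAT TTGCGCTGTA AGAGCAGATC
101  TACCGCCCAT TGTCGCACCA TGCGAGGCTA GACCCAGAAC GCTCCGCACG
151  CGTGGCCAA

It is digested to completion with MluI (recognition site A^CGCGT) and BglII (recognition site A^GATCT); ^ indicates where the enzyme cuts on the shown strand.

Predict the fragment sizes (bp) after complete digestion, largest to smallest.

MluI sites (ACGCGT) start at positions 8, 72, 148.
MluI cuts after the first base of each site, so after positions 8, 72, 148.
The BglII site (AGATCT) starts at position 96.
BglII cuts after the first base of each site, so after position 96.
Combined cut positions: 8, 72, 96, 148.
Linear molecule, 4 cuts → 5 fragments:
  1–8 → 8 bp
  9–72 → 64 bp
  73–96 → 24 bp
  97–148 → 52 bp
  149–159 → 11 bp
Sorted largest to smallest: 64, 52, 24, 11, 8 bp.

64, 52, 24, 11, 8 bp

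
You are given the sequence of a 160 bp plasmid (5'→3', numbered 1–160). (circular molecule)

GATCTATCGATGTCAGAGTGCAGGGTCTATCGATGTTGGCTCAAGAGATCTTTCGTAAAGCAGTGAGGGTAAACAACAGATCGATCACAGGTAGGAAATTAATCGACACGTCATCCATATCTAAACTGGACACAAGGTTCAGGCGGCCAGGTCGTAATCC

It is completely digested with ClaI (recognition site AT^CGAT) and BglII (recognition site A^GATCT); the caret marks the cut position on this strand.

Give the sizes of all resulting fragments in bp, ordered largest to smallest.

ClaI sites (ATCGAT) start at positions 6, 29, 80.
ClaI cuts after base 2 of each site, so after positions 7, 30, 81.
The BglII site (AGATCT) starts at position 46.
BglII cuts after the first base of each site, so after position 46.
Combined cut positions: 7, 30, 46, 81.
Circular molecule, 4 cuts → 4 fragments:
  8–30 → 23 bp
  31–46 → 16 bp
  47–81 → 35 bp
  82–160 then 1–7 → 79 + 7 = 86 bp
Sorted largest to smallest: 86, 35, 23, 16 bp.

86, 35, 23, 16 bp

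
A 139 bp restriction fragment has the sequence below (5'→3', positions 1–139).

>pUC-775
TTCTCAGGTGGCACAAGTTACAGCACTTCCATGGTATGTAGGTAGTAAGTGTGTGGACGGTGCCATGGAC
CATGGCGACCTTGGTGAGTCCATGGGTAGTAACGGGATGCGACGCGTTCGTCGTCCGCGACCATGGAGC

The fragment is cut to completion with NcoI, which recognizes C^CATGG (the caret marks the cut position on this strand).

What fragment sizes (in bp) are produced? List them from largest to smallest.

NcoI sites (CCATGG) start at positions 29, 63, 70, 90, 131.
NcoI cuts after the first base of each site, so after positions 29, 63, 70, 90, 131.
Linear molecule, 5 cuts → 6 fragments:
  1–29 → 29 bp
  30–63 → 34 bp
  64–70 → 7 bp
  71–90 → 20 bp
  91–131 → 41 bp
  132–139 → 8 bp
Sorted largest to smallest: 41, 34, 29, 20, 8, 7 bp.

41, 34, 29, 20, 8, 7 bp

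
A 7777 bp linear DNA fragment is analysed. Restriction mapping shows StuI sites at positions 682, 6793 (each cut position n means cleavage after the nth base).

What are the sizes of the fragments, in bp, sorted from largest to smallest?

6111, 984, 682 bp

Linear molecule, 2 cuts → 3 fragments:
  682 − 0 = 682 bp
  6793 − 682 = 6111 bp
  7777 − 6793 = 984 bp
Sorted largest to smallest: 6111, 984, 682 bp.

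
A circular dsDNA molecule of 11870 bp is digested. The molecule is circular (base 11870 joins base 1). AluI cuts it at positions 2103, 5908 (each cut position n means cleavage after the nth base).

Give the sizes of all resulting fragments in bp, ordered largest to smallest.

8065, 3805 bp

Circular molecule, 2 cuts → 2 fragments:
  5908 − 2103 = 3805 bp
  wrap: 11870 − 5908 + 2103 = 8065 bp
Sorted largest to smallest: 8065, 3805 bp.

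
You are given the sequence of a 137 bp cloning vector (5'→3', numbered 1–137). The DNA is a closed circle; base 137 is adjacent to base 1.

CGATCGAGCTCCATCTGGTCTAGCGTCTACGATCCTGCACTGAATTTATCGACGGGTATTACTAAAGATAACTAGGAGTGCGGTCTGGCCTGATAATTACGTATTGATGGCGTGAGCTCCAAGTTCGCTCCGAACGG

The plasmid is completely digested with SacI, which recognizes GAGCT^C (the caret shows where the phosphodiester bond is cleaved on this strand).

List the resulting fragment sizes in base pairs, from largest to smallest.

SacI sites (GAGCTC) start at positions 6, 114.
SacI cuts after base 5 of each site (before the last base), so after positions 10, 118.
Circular molecule, 2 cuts → 2 fragments:
  11–118 → 108 bp
  119–137 then 1–10 → 19 + 10 = 29 bp
Sorted largest to smallest: 108, 29 bp.

108, 29 bp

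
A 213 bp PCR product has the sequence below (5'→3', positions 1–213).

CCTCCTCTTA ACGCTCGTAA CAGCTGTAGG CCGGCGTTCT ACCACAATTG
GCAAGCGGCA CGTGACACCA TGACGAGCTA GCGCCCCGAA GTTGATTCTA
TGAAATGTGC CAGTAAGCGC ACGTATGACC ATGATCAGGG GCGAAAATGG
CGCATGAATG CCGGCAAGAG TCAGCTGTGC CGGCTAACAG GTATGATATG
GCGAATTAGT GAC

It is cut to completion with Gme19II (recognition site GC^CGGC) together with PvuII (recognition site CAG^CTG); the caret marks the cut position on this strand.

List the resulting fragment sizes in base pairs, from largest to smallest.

Gme19II sites (GCCGGC) start at positions 30, 160, 179.
Gme19II cuts after base 2 of each site, so after positions 31, 161, 180.
PvuII sites (CAGCTG) start at positions 21, 172.
PvuII cuts after base 3 of each site, so after positions 23, 174.
Combined cut positions: 23, 31, 161, 174, 180.
Linear molecule, 5 cuts → 6 fragments:
  1–23 → 23 bp
  24–31 → 8 bp
  32–161 → 130 bp
  162–174 → 13 bp
  175–180 → 6 bp
  181–213 → 33 bp
Sorted largest to smallest: 130, 33, 23, 13, 8, 6 bp.

130, 33, 23, 13, 8, 6 bp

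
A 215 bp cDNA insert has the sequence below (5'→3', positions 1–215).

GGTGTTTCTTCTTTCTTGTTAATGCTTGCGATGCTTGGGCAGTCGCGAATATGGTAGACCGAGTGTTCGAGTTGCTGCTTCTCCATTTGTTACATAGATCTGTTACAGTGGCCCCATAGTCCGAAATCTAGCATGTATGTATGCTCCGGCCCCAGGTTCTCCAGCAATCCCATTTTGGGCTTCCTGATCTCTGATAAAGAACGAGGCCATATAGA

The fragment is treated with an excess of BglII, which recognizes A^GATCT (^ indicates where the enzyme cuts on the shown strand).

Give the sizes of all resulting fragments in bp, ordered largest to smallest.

119, 96 bp

The BglII site (AGATCT) starts at position 96.
BglII cuts after the first base of each site, so after position 96.
Linear molecule, 1 cut → 2 fragments:
  1–96 → 96 bp
  97–215 → 119 bp
Sorted largest to smallest: 119, 96 bp.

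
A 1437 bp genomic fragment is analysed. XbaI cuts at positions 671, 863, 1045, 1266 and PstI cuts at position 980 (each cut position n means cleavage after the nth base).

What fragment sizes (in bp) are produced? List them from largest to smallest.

671, 221, 192, 171, 117, 65 bp

Combined cut positions (sorted): 671, 863, 980, 1045, 1266.
Linear molecule, 5 cuts → 6 fragments:
  671 − 0 = 671 bp
  863 − 671 = 192 bp
  980 − 863 = 117 bp
  1045 − 980 = 65 bp
  1266 − 1045 = 221 bp
  1437 − 1266 = 171 bp
Sorted largest to smallest: 671, 221, 192, 171, 117, 65 bp.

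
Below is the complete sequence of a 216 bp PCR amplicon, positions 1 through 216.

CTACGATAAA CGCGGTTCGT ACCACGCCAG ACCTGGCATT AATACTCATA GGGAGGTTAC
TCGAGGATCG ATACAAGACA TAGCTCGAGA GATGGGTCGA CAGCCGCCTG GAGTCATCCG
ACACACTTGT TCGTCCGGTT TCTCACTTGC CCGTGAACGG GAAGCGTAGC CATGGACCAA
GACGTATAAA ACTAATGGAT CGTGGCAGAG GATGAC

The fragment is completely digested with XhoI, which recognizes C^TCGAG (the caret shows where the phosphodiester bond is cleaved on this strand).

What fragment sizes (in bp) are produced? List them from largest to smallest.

132, 60, 24 bp

XhoI sites (CTCGAG) start at positions 60, 84.
XhoI cuts after the first base of each site, so after positions 60, 84.
Linear molecule, 2 cuts → 3 fragments:
  1–60 → 60 bp
  61–84 → 24 bp
  85–216 → 132 bp
Sorted largest to smallest: 132, 60, 24 bp.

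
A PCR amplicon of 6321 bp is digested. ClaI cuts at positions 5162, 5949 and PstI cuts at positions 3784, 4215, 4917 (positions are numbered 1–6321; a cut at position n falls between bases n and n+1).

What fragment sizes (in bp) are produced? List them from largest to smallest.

Combined cut positions (sorted): 3784, 4215, 4917, 5162, 5949.
Linear molecule, 5 cuts → 6 fragments:
  3784 − 0 = 3784 bp
  4215 − 3784 = 431 bp
  4917 − 4215 = 702 bp
  5162 − 4917 = 245 bp
  5949 − 5162 = 787 bp
  6321 − 5949 = 372 bp
Sorted largest to smallest: 3784, 787, 702, 431, 372, 245 bp.

3784, 787, 702, 431, 372, 245 bp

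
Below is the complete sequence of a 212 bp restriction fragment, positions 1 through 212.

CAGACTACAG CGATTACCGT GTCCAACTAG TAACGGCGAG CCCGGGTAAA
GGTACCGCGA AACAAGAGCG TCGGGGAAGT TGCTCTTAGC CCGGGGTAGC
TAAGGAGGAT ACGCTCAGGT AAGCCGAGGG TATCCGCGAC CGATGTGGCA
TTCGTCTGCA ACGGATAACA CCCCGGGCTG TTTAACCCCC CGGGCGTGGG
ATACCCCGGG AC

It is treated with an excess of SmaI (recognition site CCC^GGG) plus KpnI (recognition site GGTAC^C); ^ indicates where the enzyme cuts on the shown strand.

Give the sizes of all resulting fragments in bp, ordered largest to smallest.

82, 43, 37, 17, 16, 12, 5 bp

SmaI sites (CCCGGG) start at positions 41, 90, 172, 189, 205.
SmaI cuts after base 3 of each site, so after positions 43, 92, 174, 191, 207.
The KpnI site (GGTACC) starts at position 51.
KpnI cuts after base 5 of each site (before the last base), so after position 55.
Combined cut positions: 43, 55, 92, 174, 191, 207.
Linear molecule, 6 cuts → 7 fragments:
  1–43 → 43 bp
  44–55 → 12 bp
  56–92 → 37 bp
  93–174 → 82 bp
  175–191 → 17 bp
  192–207 → 16 bp
  208–212 → 5 bp
Sorted largest to smallest: 82, 43, 37, 17, 16, 12, 5 bp.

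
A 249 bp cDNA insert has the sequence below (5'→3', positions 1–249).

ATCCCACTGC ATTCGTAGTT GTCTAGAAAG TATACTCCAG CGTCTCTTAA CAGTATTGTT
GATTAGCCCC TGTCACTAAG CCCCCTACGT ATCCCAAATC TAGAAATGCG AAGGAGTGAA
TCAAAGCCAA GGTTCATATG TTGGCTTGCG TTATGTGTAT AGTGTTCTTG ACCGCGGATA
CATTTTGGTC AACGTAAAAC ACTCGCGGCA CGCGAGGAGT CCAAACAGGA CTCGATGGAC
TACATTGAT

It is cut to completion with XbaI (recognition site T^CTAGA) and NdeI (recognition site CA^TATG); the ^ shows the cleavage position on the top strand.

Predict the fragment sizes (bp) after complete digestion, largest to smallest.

XbaI sites (TCTAGA) start at positions 22, 99.
XbaI cuts after the first base of each site, so after positions 22, 99.
The NdeI site (CATATG) starts at position 135.
NdeI cuts after base 2 of each site, so after position 136.
Combined cut positions: 22, 99, 136.
Linear molecule, 3 cuts → 4 fragments:
  1–22 → 22 bp
  23–99 → 77 bp
  100–136 → 37 bp
  137–249 → 113 bp
Sorted largest to smallest: 113, 77, 37, 22 bp.

113, 77, 37, 22 bp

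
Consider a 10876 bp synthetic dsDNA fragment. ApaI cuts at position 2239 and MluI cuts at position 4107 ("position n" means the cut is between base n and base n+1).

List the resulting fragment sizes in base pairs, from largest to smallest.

Combined cut positions (sorted): 2239, 4107.
Linear molecule, 2 cuts → 3 fragments:
  2239 − 0 = 2239 bp
  4107 − 2239 = 1868 bp
  10876 − 4107 = 6769 bp
Sorted largest to smallest: 6769, 2239, 1868 bp.

6769, 2239, 1868 bp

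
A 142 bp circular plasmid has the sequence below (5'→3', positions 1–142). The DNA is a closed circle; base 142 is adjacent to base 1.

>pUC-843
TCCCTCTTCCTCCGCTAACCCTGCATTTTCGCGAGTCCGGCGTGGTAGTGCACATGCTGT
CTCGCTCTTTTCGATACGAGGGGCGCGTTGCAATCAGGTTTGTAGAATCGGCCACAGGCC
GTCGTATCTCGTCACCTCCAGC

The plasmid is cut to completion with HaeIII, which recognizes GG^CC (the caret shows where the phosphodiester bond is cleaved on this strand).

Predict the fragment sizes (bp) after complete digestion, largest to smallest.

135, 7 bp

HaeIII sites (GGCC) start at positions 110, 117.
HaeIII cuts after base 2 of each site, so after positions 111, 118.
Circular molecule, 2 cuts → 2 fragments:
  112–118 → 7 bp
  119–142 then 1–111 → 24 + 111 = 135 bp
Sorted largest to smallest: 135, 7 bp.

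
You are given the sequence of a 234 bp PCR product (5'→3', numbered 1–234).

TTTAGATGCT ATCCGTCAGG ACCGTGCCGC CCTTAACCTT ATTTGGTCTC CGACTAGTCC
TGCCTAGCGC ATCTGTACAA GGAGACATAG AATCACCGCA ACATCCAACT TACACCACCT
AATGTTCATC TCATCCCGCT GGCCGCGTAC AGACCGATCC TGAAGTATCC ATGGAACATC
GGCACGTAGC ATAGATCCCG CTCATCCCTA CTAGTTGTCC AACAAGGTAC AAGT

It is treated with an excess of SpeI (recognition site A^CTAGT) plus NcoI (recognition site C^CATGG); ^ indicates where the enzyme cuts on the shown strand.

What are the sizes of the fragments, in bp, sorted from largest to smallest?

SpeI sites (ACTAGT) start at positions 53, 210.
SpeI cuts after the first base of each site, so after positions 53, 210.
The NcoI site (CCATGG) starts at position 169.
NcoI cuts after the first base of each site, so after position 169.
Combined cut positions: 53, 169, 210.
Linear molecule, 3 cuts → 4 fragments:
  1–53 → 53 bp
  54–169 → 116 bp
  170–210 → 41 bp
  211–234 → 24 bp
Sorted largest to smallest: 116, 53, 41, 24 bp.

116, 53, 41, 24 bp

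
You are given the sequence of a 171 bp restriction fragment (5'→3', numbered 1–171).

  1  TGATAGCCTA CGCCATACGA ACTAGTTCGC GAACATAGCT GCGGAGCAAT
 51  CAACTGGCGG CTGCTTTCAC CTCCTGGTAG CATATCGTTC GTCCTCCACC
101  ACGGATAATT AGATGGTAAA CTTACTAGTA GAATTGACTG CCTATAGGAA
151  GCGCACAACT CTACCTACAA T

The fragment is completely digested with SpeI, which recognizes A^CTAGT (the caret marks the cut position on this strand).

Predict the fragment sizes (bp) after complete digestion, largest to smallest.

103, 47, 21 bp

SpeI sites (ACTAGT) start at positions 21, 124.
SpeI cuts after the first base of each site, so after positions 21, 124.
Linear molecule, 2 cuts → 3 fragments:
  1–21 → 21 bp
  22–124 → 103 bp
  125–171 → 47 bp
Sorted largest to smallest: 103, 47, 21 bp.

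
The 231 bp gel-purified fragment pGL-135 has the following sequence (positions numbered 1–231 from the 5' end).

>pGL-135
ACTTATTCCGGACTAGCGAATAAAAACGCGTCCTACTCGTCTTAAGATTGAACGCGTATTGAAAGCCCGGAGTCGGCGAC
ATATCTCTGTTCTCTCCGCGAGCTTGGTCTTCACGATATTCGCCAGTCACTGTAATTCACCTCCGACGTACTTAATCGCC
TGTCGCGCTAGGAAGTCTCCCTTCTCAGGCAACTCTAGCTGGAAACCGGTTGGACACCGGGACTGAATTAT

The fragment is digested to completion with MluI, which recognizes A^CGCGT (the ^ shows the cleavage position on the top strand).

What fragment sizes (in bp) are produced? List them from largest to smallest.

179, 26, 26 bp

MluI sites (ACGCGT) start at positions 26, 52.
MluI cuts after the first base of each site, so after positions 26, 52.
Linear molecule, 2 cuts → 3 fragments:
  1–26 → 26 bp
  27–52 → 26 bp
  53–231 → 179 bp
Sorted largest to smallest: 179, 26, 26 bp.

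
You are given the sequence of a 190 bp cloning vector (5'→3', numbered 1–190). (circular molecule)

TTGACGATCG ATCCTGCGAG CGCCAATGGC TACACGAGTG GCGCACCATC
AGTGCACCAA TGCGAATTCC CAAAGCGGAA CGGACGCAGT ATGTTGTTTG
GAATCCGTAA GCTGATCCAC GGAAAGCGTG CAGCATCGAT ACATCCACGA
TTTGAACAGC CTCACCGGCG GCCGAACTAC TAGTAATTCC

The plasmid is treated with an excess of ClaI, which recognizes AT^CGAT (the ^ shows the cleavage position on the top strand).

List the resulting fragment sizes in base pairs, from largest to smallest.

128, 62 bp

ClaI sites (ATCGAT) start at positions 7, 135.
ClaI cuts after base 2 of each site, so after positions 8, 136.
Circular molecule, 2 cuts → 2 fragments:
  9–136 → 128 bp
  137–190 then 1–8 → 54 + 8 = 62 bp
Sorted largest to smallest: 128, 62 bp.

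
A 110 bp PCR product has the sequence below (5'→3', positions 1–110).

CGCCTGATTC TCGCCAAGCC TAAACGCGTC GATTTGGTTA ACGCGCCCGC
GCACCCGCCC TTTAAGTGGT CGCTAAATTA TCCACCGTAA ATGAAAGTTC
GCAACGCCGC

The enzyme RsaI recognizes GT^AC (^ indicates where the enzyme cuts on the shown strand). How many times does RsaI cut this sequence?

0

No occurrence of GTAC is present in the sequence.
RsaI does not cut: 0 sites.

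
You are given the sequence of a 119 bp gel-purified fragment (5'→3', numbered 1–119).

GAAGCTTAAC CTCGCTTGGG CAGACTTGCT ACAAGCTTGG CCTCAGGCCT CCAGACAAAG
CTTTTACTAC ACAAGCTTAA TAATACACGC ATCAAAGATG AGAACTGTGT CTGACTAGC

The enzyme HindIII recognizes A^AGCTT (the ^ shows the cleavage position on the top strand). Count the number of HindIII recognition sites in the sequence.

AAGCTT occurs starting at positions 2, 33, 58, 73.
HindIII cuts at 4 sites.

4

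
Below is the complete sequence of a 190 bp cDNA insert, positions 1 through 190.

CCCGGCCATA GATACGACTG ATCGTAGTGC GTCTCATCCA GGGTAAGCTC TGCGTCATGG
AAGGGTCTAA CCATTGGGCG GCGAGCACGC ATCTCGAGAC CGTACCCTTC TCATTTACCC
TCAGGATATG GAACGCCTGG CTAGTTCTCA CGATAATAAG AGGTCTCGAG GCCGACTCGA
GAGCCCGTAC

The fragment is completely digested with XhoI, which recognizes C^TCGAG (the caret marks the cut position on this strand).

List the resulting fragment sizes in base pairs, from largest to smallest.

XhoI sites (CTCGAG) start at positions 93, 165, 176.
XhoI cuts after the first base of each site, so after positions 93, 165, 176.
Linear molecule, 3 cuts → 4 fragments:
  1–93 → 93 bp
  94–165 → 72 bp
  166–176 → 11 bp
  177–190 → 14 bp
Sorted largest to smallest: 93, 72, 14, 11 bp.

93, 72, 14, 11 bp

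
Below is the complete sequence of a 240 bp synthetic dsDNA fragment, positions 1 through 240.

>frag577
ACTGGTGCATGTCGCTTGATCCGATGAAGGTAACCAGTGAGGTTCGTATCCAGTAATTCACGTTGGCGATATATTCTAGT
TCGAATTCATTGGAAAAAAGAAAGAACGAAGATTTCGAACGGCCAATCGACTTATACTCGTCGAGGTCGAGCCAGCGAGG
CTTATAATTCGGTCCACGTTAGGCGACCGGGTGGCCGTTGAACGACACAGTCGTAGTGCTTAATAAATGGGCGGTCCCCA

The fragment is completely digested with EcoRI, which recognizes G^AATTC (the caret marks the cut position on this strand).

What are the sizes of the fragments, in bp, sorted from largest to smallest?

The EcoRI site (GAATTC) starts at position 83.
EcoRI cuts after the first base of each site, so after position 83.
Linear molecule, 1 cut → 2 fragments:
  1–83 → 83 bp
  84–240 → 157 bp
Sorted largest to smallest: 157, 83 bp.

157, 83 bp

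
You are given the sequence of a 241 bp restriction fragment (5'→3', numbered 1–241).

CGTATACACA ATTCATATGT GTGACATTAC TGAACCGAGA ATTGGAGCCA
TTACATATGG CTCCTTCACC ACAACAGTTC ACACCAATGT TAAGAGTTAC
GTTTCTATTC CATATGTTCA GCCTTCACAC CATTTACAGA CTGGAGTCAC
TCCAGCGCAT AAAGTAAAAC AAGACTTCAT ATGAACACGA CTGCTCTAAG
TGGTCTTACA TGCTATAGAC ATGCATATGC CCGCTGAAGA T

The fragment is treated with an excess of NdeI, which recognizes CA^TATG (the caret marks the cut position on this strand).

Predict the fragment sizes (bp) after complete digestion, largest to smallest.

67, 57, 46, 40, 16, 15 bp

NdeI sites (CATATG) start at positions 14, 54, 111, 178, 224.
NdeI cuts after base 2 of each site, so after positions 15, 55, 112, 179, 225.
Linear molecule, 5 cuts → 6 fragments:
  1–15 → 15 bp
  16–55 → 40 bp
  56–112 → 57 bp
  113–179 → 67 bp
  180–225 → 46 bp
  226–241 → 16 bp
Sorted largest to smallest: 67, 57, 46, 40, 16, 15 bp.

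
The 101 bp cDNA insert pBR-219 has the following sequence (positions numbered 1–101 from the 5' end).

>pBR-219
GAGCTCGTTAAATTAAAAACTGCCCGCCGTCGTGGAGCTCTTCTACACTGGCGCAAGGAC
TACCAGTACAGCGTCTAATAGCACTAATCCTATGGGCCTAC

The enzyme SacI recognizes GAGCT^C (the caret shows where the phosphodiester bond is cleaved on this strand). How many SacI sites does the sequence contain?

GAGCTC occurs starting at positions 1, 35.
SacI cuts at 2 sites.

2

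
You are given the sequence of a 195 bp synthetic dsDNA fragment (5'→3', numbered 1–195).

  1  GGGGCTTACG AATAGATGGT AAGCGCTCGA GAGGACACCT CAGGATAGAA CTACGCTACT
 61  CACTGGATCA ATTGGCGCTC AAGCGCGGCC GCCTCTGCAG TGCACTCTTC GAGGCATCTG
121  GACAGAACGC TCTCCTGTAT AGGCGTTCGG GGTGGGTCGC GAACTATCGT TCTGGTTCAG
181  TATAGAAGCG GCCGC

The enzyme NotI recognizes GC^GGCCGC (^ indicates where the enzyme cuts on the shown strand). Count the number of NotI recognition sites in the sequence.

2

GCGGCCGC occurs starting at positions 85, 188.
NotI cuts at 2 sites.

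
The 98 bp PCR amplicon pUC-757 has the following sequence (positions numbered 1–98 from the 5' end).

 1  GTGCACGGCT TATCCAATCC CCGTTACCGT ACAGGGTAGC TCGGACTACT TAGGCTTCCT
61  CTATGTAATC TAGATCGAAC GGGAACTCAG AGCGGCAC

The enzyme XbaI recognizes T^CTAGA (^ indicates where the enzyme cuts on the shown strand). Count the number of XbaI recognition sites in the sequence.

1

TCTAGA occurs starting at position 69.
XbaI cuts at 1 site.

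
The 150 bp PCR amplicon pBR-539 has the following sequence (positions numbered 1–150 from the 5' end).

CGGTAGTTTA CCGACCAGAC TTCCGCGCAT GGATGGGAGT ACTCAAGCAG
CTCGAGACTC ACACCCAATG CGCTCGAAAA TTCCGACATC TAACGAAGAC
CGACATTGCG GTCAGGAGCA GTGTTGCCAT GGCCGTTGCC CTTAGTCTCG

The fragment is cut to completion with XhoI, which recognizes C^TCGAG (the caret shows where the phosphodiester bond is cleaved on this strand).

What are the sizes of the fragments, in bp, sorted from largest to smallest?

99, 51 bp

The XhoI site (CTCGAG) starts at position 51.
XhoI cuts after the first base of each site, so after position 51.
Linear molecule, 1 cut → 2 fragments:
  1–51 → 51 bp
  52–150 → 99 bp
Sorted largest to smallest: 99, 51 bp.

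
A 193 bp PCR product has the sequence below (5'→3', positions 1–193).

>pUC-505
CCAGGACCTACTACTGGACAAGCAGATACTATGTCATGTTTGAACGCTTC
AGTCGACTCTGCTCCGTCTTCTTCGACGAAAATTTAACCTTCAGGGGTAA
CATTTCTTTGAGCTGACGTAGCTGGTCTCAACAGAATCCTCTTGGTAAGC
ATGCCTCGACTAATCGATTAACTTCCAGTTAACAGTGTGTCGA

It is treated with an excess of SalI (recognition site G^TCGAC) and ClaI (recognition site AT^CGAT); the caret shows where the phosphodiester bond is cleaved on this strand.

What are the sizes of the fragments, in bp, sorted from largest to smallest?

112, 52, 29 bp

The SalI site (GTCGAC) starts at position 52.
SalI cuts after the first base of each site, so after position 52.
The ClaI site (ATCGAT) starts at position 163.
ClaI cuts after base 2 of each site, so after position 164.
Combined cut positions: 52, 164.
Linear molecule, 2 cuts → 3 fragments:
  1–52 → 52 bp
  53–164 → 112 bp
  165–193 → 29 bp
Sorted largest to smallest: 112, 52, 29 bp.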